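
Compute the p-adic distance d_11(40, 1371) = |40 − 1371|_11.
d_11(40, 1371) = 1/1331

Step 1 — x − y = 40 − 1371 = -1331. Step 2 — v_11(-1331) = 3 (factor: -1331 = −(11^3 · 1); the sign does not affect v_p). Step 3 — |x − y|_11 = 11^{-3} = 1/1331.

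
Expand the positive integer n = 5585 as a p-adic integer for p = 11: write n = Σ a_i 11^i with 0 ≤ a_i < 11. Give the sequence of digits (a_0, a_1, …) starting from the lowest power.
(a_0, a_1, …) = (8, 1, 2, 4)

Repeated division by 11 gives the digits low-to-high: 5585 = 8 + 1·11^1 + 2·11^2 + 4·11^3. Digit sequence: (8, 1, 2, 4).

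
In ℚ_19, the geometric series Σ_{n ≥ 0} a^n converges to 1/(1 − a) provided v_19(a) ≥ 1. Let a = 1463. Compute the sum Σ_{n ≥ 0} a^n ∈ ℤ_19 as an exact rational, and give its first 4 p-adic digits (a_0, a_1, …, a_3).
Σ a^n = 1/(1 − a) = -1/1462;  first 4 digits = (1, 1, 5, 9)

v_19(a) = 1 ≥ 1, so the series converges in ℤ_19 to 1/(1 − a) = 1/(1 − 1463) = -1/1462. Expand this rational in ℤ_19: compute digits iteratively via d_i = x_i mod 19, x_{i+1} = (x_i − d_i)/19. The first 4 digits are (1, 1, 5, 9).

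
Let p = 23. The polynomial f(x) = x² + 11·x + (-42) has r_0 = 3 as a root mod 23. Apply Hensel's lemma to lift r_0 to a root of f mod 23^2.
r_1 = 3 (mod 529)

Hensel: r_{i+1} = r_i − f(r_i)·(f′(r_i))^{-1} mod 23^{i+2}, f′(x) = 2x + 11. Iterate:
  r_0 = 3 (mod 23)
  r_1 = 3 (mod 529)
Final: r = 3 satisfies f(r) ≡ 0 mod 23^2.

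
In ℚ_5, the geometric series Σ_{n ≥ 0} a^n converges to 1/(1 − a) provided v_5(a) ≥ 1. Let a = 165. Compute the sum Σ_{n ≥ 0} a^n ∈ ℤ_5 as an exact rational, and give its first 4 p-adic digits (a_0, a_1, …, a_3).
Σ a^n = 1/(1 − a) = -1/164;  first 4 digits = (1, 3, 0, 1)

v_5(a) = 1 ≥ 1, so the series converges in ℤ_5 to 1/(1 − a) = 1/(1 − 165) = -1/164. Expand this rational in ℤ_5: compute digits iteratively via d_i = x_i mod 5, x_{i+1} = (x_i − d_i)/5. The first 4 digits are (1, 3, 0, 1).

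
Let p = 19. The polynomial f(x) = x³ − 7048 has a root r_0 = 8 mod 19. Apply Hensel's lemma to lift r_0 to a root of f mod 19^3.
r_2 = 3998 (mod 6859)

Hensel: r_{i+1} = r_i − f(r_i)/f′(r_i) mod 19^{i+2}, where f′(x) = 3x². Iterate:
  r_0 = 8 (mod 19)
  r_1 = 27 (mod 361)
  r_2 = 3998 (mod 6859)
Final: r = 3998 with f(r) ≡ 0 mod 19^3.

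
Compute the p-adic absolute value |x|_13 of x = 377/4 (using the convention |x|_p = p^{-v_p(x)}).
|377/4|_13 = 1/13

Step 1 — compute v_13(x) by factoring powers of 13 out of the numerator and denominator: v_13(377/4) = 1. Step 2 — apply |x|_p = p^{-v_p(x)} = 13^{-1} = 1/13.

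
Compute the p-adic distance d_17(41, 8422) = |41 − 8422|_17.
d_17(41, 8422) = 1/289

Step 1 — x − y = 41 − 8422 = -8381. Step 2 — v_17(-8381) = 2 (factor: -8381 = −(17^2 · 29); the sign does not affect v_p). Step 3 — |x − y|_17 = 17^{-2} = 1/289.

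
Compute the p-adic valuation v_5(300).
v_5(300) = 2

v_5(n) is the largest exponent k such that 5^k divides n. Factor out: 300 = 5^2 · 12. (Sign doesn't affect v_p.) So v_5(300) = 2.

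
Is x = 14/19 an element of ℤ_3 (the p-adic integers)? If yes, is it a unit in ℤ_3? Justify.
x ∈ ℤ_3^× (unit); v_3(x) = 0

ℤ_3 = {x ∈ ℚ_3 : v_3(x) ≥ 0} and ℤ_3^× = {x ∈ ℤ_3 : v_3(x) = 0}. Here v_3(14/19) = v_3(num) − v_3(den) = 0; compare against these criteria.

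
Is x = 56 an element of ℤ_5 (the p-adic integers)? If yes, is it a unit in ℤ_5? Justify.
x ∈ ℤ_5^× (unit); v_5(x) = 0

ℤ_5 = {x ∈ ℚ_5 : v_5(x) ≥ 0} and ℤ_5^× = {x ∈ ℤ_5 : v_5(x) = 0}. Here v_5(56) = v_5(num) − v_5(den) = 0; compare against these criteria.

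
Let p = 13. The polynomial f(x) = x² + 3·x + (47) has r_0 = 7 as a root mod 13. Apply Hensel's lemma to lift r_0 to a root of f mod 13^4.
r_3 = 27905 (mod 28561)

Hensel: r_{i+1} = r_i − f(r_i)·(f′(r_i))^{-1} mod 13^{i+2}, f′(x) = 2x + 3. Iterate:
  r_0 = 7 (mod 13)
  r_1 = 20 (mod 169)
  r_2 = 1541 (mod 2197)
  r_3 = 27905 (mod 28561)
Final: r = 27905 satisfies f(r) ≡ 0 mod 13^4.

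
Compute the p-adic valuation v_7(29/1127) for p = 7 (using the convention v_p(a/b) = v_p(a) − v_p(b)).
v_7(29/1127) = -2

Factor powers of 7 from the numerator and denominator of the reduced fraction: 29 = 7^0 · 29 and 1127 = 7^2 · 23. Apply v_p(a/b) = v_p(a) − v_p(b): v_7(29/1127) = 0 − 2 = -2.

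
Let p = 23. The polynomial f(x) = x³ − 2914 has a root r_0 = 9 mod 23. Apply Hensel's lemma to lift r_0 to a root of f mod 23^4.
r_3 = 49252 (mod 279841)

Hensel: r_{i+1} = r_i − f(r_i)/f′(r_i) mod 23^{i+2}, where f′(x) = 3x². Iterate:
  r_0 = 9 (mod 23)
  r_1 = 55 (mod 529)
  r_2 = 584 (mod 12167)
  r_3 = 49252 (mod 279841)
Final: r = 49252 with f(r) ≡ 0 mod 23^4.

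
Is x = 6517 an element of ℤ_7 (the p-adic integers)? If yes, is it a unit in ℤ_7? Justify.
x ∈ ℤ_7 but not a unit; v_7(x) = 3 > 0

ℤ_7 = {x ∈ ℚ_7 : v_7(x) ≥ 0} and ℤ_7^× = {x ∈ ℤ_7 : v_7(x) = 0}. Here v_7(6517) = v_7(num) − v_7(den) = 3; compare against these criteria.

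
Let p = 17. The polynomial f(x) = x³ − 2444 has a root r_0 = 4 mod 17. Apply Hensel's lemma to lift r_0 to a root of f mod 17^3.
r_2 = 3064 (mod 4913)

Hensel: r_{i+1} = r_i − f(r_i)/f′(r_i) mod 17^{i+2}, where f′(x) = 3x². Iterate:
  r_0 = 4 (mod 17)
  r_1 = 174 (mod 289)
  r_2 = 3064 (mod 4913)
Final: r = 3064 with f(r) ≡ 0 mod 17^3.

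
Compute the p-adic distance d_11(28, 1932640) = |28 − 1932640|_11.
d_11(28, 1932640) = 1/161051

Step 1 — x − y = 28 − 1932640 = -1932612. Step 2 — v_11(-1932612) = 5 (factor: -1932612 = −(11^5 · 12); the sign does not affect v_p). Step 3 — |x − y|_11 = 11^{-5} = 1/161051.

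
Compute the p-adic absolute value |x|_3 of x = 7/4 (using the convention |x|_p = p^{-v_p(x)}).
|7/4|_3 = 1

Step 1 — compute v_3(x) by factoring powers of 3 out of the numerator and denominator: v_3(7/4) = 0. Step 2 — apply |x|_p = p^{-v_p(x)} = 3^{0} = 1.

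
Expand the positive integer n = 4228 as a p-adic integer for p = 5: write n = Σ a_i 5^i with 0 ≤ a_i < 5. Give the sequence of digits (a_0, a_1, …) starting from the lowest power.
(a_0, a_1, …) = (3, 0, 4, 3, 1, 1)

Repeated division by 5 gives the digits low-to-high: 4228 = 3 + 4·5^2 + 3·5^3 + 1·5^4 + 1·5^5. Digit sequence: (3, 0, 4, 3, 1, 1).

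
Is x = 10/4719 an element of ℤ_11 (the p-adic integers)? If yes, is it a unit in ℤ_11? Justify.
x ∉ ℤ_11 (v_11(x) = -2 < 0)

ℤ_11 = {x ∈ ℚ_11 : v_11(x) ≥ 0} and ℤ_11^× = {x ∈ ℤ_11 : v_11(x) = 0}. Here v_11(10/4719) = v_11(num) − v_11(den) = -2; compare against these criteria.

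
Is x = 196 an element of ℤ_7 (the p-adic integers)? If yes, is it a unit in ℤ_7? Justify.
x ∈ ℤ_7 but not a unit; v_7(x) = 2 > 0

ℤ_7 = {x ∈ ℚ_7 : v_7(x) ≥ 0} and ℤ_7^× = {x ∈ ℤ_7 : v_7(x) = 0}. Here v_7(196) = v_7(num) − v_7(den) = 2; compare against these criteria.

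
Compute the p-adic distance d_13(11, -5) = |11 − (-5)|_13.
d_13(11, -5) = 1

Step 1 — x − y = 11 − (-5) = 16. Step 2 — v_13(16) = 0 (factor: 16 = (13^0 · 16); the sign does not affect v_p). Step 3 — |x − y|_13 = 13^{0} = 1.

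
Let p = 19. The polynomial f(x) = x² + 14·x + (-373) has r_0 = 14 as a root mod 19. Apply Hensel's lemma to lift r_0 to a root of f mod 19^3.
r_2 = 2085 (mod 6859)

Hensel: r_{i+1} = r_i − f(r_i)·(f′(r_i))^{-1} mod 19^{i+2}, f′(x) = 2x + 14. Iterate:
  r_0 = 14 (mod 19)
  r_1 = 280 (mod 361)
  r_2 = 2085 (mod 6859)
Final: r = 2085 satisfies f(r) ≡ 0 mod 19^3.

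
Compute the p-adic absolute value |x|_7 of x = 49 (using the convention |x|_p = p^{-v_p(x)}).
|49|_7 = 1/49

Step 1 — compute v_7(x) by factoring powers of 7 out of the numerator and denominator: v_7(49) = 2. Step 2 — apply |x|_p = p^{-v_p(x)} = 7^{-2} = 1/49.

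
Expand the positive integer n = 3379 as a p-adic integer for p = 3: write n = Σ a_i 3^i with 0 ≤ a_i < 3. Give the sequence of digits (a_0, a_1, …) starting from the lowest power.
(a_0, a_1, …) = (1, 1, 0, 2, 2, 1, 1, 1)

Repeated division by 3 gives the digits low-to-high: 3379 = 1 + 1·3^1 + 2·3^3 + 2·3^4 + 1·3^5 + 1·3^6 + 1·3^7. Digit sequence: (1, 1, 0, 2, 2, 1, 1, 1).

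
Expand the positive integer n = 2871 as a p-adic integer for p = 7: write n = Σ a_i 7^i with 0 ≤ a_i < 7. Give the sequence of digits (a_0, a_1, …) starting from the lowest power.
(a_0, a_1, …) = (1, 4, 2, 1, 1)

Repeated division by 7 gives the digits low-to-high: 2871 = 1 + 4·7^1 + 2·7^2 + 1·7^3 + 1·7^4. Digit sequence: (1, 4, 2, 1, 1).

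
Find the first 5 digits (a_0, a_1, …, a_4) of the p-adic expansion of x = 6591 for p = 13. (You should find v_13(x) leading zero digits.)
(a_0, …, a_4) = (0, 0, 0, 3, 0)

v_13(6591) = 3, so a_0 = ... = a_2 = 0. Factor out: x = 13^3 · u with u = 3 a unit in ℤ_13. Expand u iteratively via a_{v+i} = u_i mod 13, u_{i+1} = (u_i − a_{v+i})/13:
  u_0 = 3;  a_3 = 3;  u_1 = (u_0 − 3)/13 = 0
  u_1 = 0;  a_4 = 0;  u_2 = (u_1 − 0)/13 = 0
Digits: (0, 0, 0, 3, 0).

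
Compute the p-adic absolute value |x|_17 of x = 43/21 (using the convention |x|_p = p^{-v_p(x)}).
|43/21|_17 = 1

Step 1 — compute v_17(x) by factoring powers of 17 out of the numerator and denominator: v_17(43/21) = 0. Step 2 — apply |x|_p = p^{-v_p(x)} = 17^{0} = 1.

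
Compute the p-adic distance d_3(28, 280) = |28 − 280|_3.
d_3(28, 280) = 1/9

Step 1 — x − y = 28 − 280 = -252. Step 2 — v_3(-252) = 2 (factor: -252 = −(3^2 · 28); the sign does not affect v_p). Step 3 — |x − y|_3 = 3^{-2} = 1/9.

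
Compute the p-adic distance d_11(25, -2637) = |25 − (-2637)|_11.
d_11(25, -2637) = 1/1331

Step 1 — x − y = 25 − (-2637) = 2662. Step 2 — v_11(2662) = 3 (factor: 2662 = (11^3 · 2); the sign does not affect v_p). Step 3 — |x − y|_11 = 11^{-3} = 1/1331.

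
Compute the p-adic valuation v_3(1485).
v_3(1485) = 3

v_3(n) is the largest exponent k such that 3^k divides n. Factor out: 1485 = 3^3 · 55. (Sign doesn't affect v_p.) So v_3(1485) = 3.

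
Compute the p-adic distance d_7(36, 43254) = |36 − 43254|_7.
d_7(36, 43254) = 1/2401

Step 1 — x − y = 36 − 43254 = -43218. Step 2 — v_7(-43218) = 4 (factor: -43218 = −(7^4 · 18); the sign does not affect v_p). Step 3 — |x − y|_7 = 7^{-4} = 1/2401.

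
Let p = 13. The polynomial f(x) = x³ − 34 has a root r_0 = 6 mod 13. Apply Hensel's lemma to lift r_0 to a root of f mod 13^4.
r_3 = 22860 (mod 28561)

Hensel: r_{i+1} = r_i − f(r_i)/f′(r_i) mod 13^{i+2}, where f′(x) = 3x². Iterate:
  r_0 = 6 (mod 13)
  r_1 = 45 (mod 169)
  r_2 = 890 (mod 2197)
  r_3 = 22860 (mod 28561)
Final: r = 22860 with f(r) ≡ 0 mod 13^4.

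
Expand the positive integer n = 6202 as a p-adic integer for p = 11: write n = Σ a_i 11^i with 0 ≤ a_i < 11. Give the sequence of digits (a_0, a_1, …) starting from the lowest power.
(a_0, a_1, …) = (9, 2, 7, 4)

Repeated division by 11 gives the digits low-to-high: 6202 = 9 + 2·11^1 + 7·11^2 + 4·11^3. Digit sequence: (9, 2, 7, 4).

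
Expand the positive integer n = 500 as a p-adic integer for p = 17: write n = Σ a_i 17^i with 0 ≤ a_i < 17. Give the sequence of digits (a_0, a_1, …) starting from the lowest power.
(a_0, a_1, …) = (7, 12, 1)

Repeated division by 17 gives the digits low-to-high: 500 = 7 + 12·17^1 + 1·17^2. Digit sequence: (7, 12, 1).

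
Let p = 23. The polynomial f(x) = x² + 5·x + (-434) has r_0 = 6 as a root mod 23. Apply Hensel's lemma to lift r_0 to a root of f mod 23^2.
r_1 = 121 (mod 529)

Hensel: r_{i+1} = r_i − f(r_i)·(f′(r_i))^{-1} mod 23^{i+2}, f′(x) = 2x + 5. Iterate:
  r_0 = 6 (mod 23)
  r_1 = 121 (mod 529)
Final: r = 121 satisfies f(r) ≡ 0 mod 23^2.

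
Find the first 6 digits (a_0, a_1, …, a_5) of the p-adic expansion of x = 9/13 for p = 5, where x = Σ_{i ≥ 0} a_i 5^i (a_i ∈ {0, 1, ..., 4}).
(a_0, …, a_5) = (3, 3, 2, 1, 2, 3)

v_5(9/13) = 0 (numerator and denominator both coprime to 5), so x ∈ ℤ_5^×. Compute digits iteratively via a_i = x_i mod 5, x_{i+1} = (x_i − a_i)/5, with x_0 = x:
  x_0 = 9/13;  a_0 = 3;  x_1 = (x_0 − 3)/5 = -6/13
  x_1 = -6/13;  a_1 = 3;  x_2 = (x_1 − 3)/5 = -9/13
  x_2 = -9/13;  a_2 = 2;  x_3 = (x_2 − 2)/5 = -7/13
  x_3 = -7/13;  a_3 = 1;  x_4 = (x_3 − 1)/5 = -4/13
  x_4 = -4/13;  a_4 = 2;  x_5 = (x_4 − 2)/5 = -6/13
  x_5 = -6/13;  a_5 = 3;  x_6 = (x_5 − 3)/5 = -9/13
Digits: (3, 3, 2, 1, 2, 3).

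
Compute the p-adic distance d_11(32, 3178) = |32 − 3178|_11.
d_11(32, 3178) = 1/121

Step 1 — x − y = 32 − 3178 = -3146. Step 2 — v_11(-3146) = 2 (factor: -3146 = −(11^2 · 26); the sign does not affect v_p). Step 3 — |x − y|_11 = 11^{-2} = 1/121.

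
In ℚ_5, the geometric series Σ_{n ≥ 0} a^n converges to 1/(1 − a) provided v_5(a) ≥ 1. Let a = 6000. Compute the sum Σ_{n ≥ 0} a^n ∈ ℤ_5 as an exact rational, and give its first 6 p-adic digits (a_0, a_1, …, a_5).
Σ a^n = 1/(1 − a) = -1/5999;  first 6 digits = (1, 0, 0, 3, 4, 1)

v_5(a) = 3 ≥ 1, so the series converges in ℤ_5 to 1/(1 − a) = 1/(1 − 6000) = -1/5999. Expand this rational in ℤ_5: compute digits iteratively via d_i = x_i mod 5, x_{i+1} = (x_i − d_i)/5. The first 6 digits are (1, 0, 0, 3, 4, 1).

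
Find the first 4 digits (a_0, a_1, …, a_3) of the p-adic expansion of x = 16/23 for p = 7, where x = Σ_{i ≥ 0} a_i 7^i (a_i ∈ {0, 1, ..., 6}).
(a_0, …, a_3) = (1, 3, 2, 3)

v_7(16/23) = 0 (numerator and denominator both coprime to 7), so x ∈ ℤ_7^×. Compute digits iteratively via a_i = x_i mod 7, x_{i+1} = (x_i − a_i)/7, with x_0 = x:
  x_0 = 16/23;  a_0 = 1;  x_1 = (x_0 − 1)/7 = -1/23
  x_1 = -1/23;  a_1 = 3;  x_2 = (x_1 − 3)/7 = -10/23
  x_2 = -10/23;  a_2 = 2;  x_3 = (x_2 − 2)/7 = -8/23
  x_3 = -8/23;  a_3 = 3;  x_4 = (x_3 − 3)/7 = -11/23
Digits: (1, 3, 2, 3).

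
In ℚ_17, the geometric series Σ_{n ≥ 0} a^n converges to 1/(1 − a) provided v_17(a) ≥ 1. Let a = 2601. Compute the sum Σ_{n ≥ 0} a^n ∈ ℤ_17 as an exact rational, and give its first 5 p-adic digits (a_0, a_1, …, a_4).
Σ a^n = 1/(1 − a) = -1/2600;  first 5 digits = (1, 0, 9, 0, 13)

v_17(a) = 2 ≥ 1, so the series converges in ℤ_17 to 1/(1 − a) = 1/(1 − 2601) = -1/2600. Expand this rational in ℤ_17: compute digits iteratively via d_i = x_i mod 17, x_{i+1} = (x_i − d_i)/17. The first 5 digits are (1, 0, 9, 0, 13).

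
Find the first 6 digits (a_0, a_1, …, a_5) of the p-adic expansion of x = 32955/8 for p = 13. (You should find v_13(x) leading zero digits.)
(a_0, …, a_5) = (0, 0, 0, 10, 1, 8)

v_13(32955/8) = 3, so a_0 = ... = a_2 = 0. Factor out: x = 13^3 · u with u = 15/8 a unit in ℤ_13. Expand u iteratively via a_{v+i} = u_i mod 13, u_{i+1} = (u_i − a_{v+i})/13:
  u_0 = 15/8;  a_3 = 10;  u_1 = (u_0 − 10)/13 = -5/8
  u_1 = -5/8;  a_4 = 1;  u_2 = (u_1 − 1)/13 = -1/8
  u_2 = -1/8;  a_5 = 8;  u_3 = (u_2 − 8)/13 = -5/8
Digits: (0, 0, 0, 10, 1, 8).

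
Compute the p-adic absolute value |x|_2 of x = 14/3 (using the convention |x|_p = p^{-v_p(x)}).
|14/3|_2 = 1/2

Step 1 — compute v_2(x) by factoring powers of 2 out of the numerator and denominator: v_2(14/3) = 1. Step 2 — apply |x|_p = p^{-v_p(x)} = 2^{-1} = 1/2.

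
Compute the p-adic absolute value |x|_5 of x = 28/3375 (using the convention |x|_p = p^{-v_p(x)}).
|28/3375|_5 = 125

Step 1 — compute v_5(x) by factoring powers of 5 out of the numerator and denominator: v_5(28/3375) = -3. Step 2 — apply |x|_p = p^{-v_p(x)} = 5^{3} = 125.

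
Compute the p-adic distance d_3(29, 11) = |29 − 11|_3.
d_3(29, 11) = 1/9

Step 1 — x − y = 29 − 11 = 18. Step 2 — v_3(18) = 2 (factor: 18 = (3^2 · 2); the sign does not affect v_p). Step 3 — |x − y|_3 = 3^{-2} = 1/9.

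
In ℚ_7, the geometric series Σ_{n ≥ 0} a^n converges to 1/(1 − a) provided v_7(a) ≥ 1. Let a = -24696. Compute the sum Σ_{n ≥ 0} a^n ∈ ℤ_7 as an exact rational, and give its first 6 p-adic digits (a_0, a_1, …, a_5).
Σ a^n = 1/(1 − a) = 1/24697;  first 6 digits = (1, 0, 0, 5, 3, 5)

v_7(a) = 3 ≥ 1, so the series converges in ℤ_7 to 1/(1 − a) = 1/(1 − (-24696)) = 1/24697. Expand this rational in ℤ_7: compute digits iteratively via d_i = x_i mod 7, x_{i+1} = (x_i − d_i)/7. The first 6 digits are (1, 0, 0, 5, 3, 5).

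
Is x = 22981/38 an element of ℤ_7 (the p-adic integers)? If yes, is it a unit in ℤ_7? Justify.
x ∈ ℤ_7 but not a unit; v_7(x) = 3 > 0

ℤ_7 = {x ∈ ℚ_7 : v_7(x) ≥ 0} and ℤ_7^× = {x ∈ ℤ_7 : v_7(x) = 0}. Here v_7(22981/38) = v_7(num) − v_7(den) = 3; compare against these criteria.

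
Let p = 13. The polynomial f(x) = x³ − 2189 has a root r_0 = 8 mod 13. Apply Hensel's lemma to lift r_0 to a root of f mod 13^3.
r_2 = 125 (mod 2197)

Hensel: r_{i+1} = r_i − f(r_i)/f′(r_i) mod 13^{i+2}, where f′(x) = 3x². Iterate:
  r_0 = 8 (mod 13)
  r_1 = 125 (mod 169)
  r_2 = 125 (mod 2197)
Final: r = 125 with f(r) ≡ 0 mod 13^3.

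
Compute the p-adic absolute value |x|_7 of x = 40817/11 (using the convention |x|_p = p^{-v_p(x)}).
|40817/11|_7 = 1/2401

Step 1 — compute v_7(x) by factoring powers of 7 out of the numerator and denominator: v_7(40817/11) = 4. Step 2 — apply |x|_p = p^{-v_p(x)} = 7^{-4} = 1/2401.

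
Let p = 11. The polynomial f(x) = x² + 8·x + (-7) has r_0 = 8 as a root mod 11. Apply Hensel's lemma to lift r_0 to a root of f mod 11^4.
r_3 = 613 (mod 14641)

Hensel: r_{i+1} = r_i − f(r_i)·(f′(r_i))^{-1} mod 11^{i+2}, f′(x) = 2x + 8. Iterate:
  r_0 = 8 (mod 11)
  r_1 = 8 (mod 121)
  r_2 = 613 (mod 1331)
  r_3 = 613 (mod 14641)
Final: r = 613 satisfies f(r) ≡ 0 mod 11^4.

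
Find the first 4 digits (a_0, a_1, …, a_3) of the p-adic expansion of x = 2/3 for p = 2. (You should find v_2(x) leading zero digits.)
(a_0, …, a_3) = (0, 1, 1, 0)

v_2(2/3) = 1, so a_0 = ... = a_0 = 0. Factor out: x = 2^1 · u with u = 1/3 a unit in ℤ_2. Expand u iteratively via a_{v+i} = u_i mod 2, u_{i+1} = (u_i − a_{v+i})/2:
  u_0 = 1/3;  a_1 = 1;  u_1 = (u_0 − 1)/2 = -1/3
  u_1 = -1/3;  a_2 = 1;  u_2 = (u_1 − 1)/2 = -2/3
  u_2 = -2/3;  a_3 = 0;  u_3 = (u_2 − 0)/2 = -1/3
Digits: (0, 1, 1, 0).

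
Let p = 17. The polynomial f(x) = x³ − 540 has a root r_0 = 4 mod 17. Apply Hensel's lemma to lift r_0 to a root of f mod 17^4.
r_3 = 45989 (mod 83521)

Hensel: r_{i+1} = r_i − f(r_i)/f′(r_i) mod 17^{i+2}, where f′(x) = 3x². Iterate:
  r_0 = 4 (mod 17)
  r_1 = 38 (mod 289)
  r_2 = 1772 (mod 4913)
  r_3 = 45989 (mod 83521)
Final: r = 45989 with f(r) ≡ 0 mod 17^4.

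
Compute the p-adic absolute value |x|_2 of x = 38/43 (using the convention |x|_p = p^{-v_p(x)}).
|38/43|_2 = 1/2

Step 1 — compute v_2(x) by factoring powers of 2 out of the numerator and denominator: v_2(38/43) = 1. Step 2 — apply |x|_p = p^{-v_p(x)} = 2^{-1} = 1/2.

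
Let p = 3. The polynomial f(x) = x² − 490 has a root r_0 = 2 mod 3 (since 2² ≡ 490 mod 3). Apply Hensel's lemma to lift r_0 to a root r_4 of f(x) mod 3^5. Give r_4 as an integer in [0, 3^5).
r_4 = 2 (mod 243)

Hensel's recurrence: r_{i+1} = r_i − f(r_i)·(f′(r_i))^{-1} mod 3^{i+2}, with f′(x) = 2x. Iterate:
  r_0 = 2 (mod 3)
  r_1 = 2 (mod 9)
  r_2 = 2 (mod 27)
  r_3 = 2 (mod 81)
  r_4 = 2 (mod 243)
Final: r_4 = 2, and one checks f(r_4) ≡ 0 mod 3^5.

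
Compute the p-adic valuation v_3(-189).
v_3(-189) = 3

v_3(n) is the largest exponent k such that 3^k divides n. Factor out: -189 = -3^3 · 7. (Sign doesn't affect v_p.) So v_3(-189) = 3.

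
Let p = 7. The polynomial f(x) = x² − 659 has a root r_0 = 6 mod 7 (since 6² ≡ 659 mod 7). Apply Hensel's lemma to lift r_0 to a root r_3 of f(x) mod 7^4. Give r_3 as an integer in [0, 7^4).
r_3 = 1140 (mod 2401)

Hensel's recurrence: r_{i+1} = r_i − f(r_i)·(f′(r_i))^{-1} mod 7^{i+2}, with f′(x) = 2x. Iterate:
  r_0 = 6 (mod 7)
  r_1 = 13 (mod 49)
  r_2 = 111 (mod 343)
  r_3 = 1140 (mod 2401)
Final: r_3 = 1140, and one checks f(r_3) ≡ 0 mod 7^4.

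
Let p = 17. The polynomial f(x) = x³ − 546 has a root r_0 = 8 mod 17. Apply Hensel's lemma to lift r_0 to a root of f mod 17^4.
r_3 = 29724 (mod 83521)

Hensel: r_{i+1} = r_i − f(r_i)/f′(r_i) mod 17^{i+2}, where f′(x) = 3x². Iterate:
  r_0 = 8 (mod 17)
  r_1 = 246 (mod 289)
  r_2 = 246 (mod 4913)
  r_3 = 29724 (mod 83521)
Final: r = 29724 with f(r) ≡ 0 mod 17^4.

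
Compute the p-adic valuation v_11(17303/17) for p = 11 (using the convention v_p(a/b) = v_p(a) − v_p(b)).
v_11(17303/17) = 3

Factor powers of 11 from the numerator and denominator of the reduced fraction: 17303 = 11^3 · 13 and 17 = 11^0 · 17. Apply v_p(a/b) = v_p(a) − v_p(b): v_11(17303/17) = 3 − 0 = 3.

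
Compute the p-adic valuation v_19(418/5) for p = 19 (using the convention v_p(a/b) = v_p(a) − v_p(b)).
v_19(418/5) = 1

Factor powers of 19 from the numerator and denominator of the reduced fraction: 418 = 19^1 · 22 and 5 = 19^0 · 5. Apply v_p(a/b) = v_p(a) − v_p(b): v_19(418/5) = 1 − 0 = 1.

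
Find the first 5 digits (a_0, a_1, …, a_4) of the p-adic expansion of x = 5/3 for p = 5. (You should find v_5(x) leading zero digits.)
(a_0, …, a_4) = (0, 2, 3, 1, 3)

v_5(5/3) = 1, so a_0 = ... = a_0 = 0. Factor out: x = 5^1 · u with u = 1/3 a unit in ℤ_5. Expand u iteratively via a_{v+i} = u_i mod 5, u_{i+1} = (u_i − a_{v+i})/5:
  u_0 = 1/3;  a_1 = 2;  u_1 = (u_0 − 2)/5 = -1/3
  u_1 = -1/3;  a_2 = 3;  u_2 = (u_1 − 3)/5 = -2/3
  u_2 = -2/3;  a_3 = 1;  u_3 = (u_2 − 1)/5 = -1/3
  u_3 = -1/3;  a_4 = 3;  u_4 = (u_3 − 3)/5 = -2/3
Digits: (0, 2, 3, 1, 3).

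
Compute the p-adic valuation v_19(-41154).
v_19(-41154) = 3

v_19(n) is the largest exponent k such that 19^k divides n. Factor out: -41154 = -19^3 · 6. (Sign doesn't affect v_p.) So v_19(-41154) = 3.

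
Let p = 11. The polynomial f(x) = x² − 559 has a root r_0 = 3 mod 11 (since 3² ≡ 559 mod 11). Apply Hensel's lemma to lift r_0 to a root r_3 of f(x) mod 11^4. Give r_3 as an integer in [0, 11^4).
r_3 = 4733 (mod 14641)

Hensel's recurrence: r_{i+1} = r_i − f(r_i)·(f′(r_i))^{-1} mod 11^{i+2}, with f′(x) = 2x. Iterate:
  r_0 = 3 (mod 11)
  r_1 = 14 (mod 121)
  r_2 = 740 (mod 1331)
  r_3 = 4733 (mod 14641)
Final: r_3 = 4733, and one checks f(r_3) ≡ 0 mod 11^4.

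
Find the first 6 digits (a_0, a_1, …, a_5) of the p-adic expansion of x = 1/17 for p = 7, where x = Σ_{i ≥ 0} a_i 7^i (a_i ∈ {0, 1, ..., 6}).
(a_0, …, a_5) = (5, 3, 4, 1, 1, 6)

v_7(1/17) = 0 (numerator and denominator both coprime to 7), so x ∈ ℤ_7^×. Compute digits iteratively via a_i = x_i mod 7, x_{i+1} = (x_i − a_i)/7, with x_0 = x:
  x_0 = 1/17;  a_0 = 5;  x_1 = (x_0 − 5)/7 = -12/17
  x_1 = -12/17;  a_1 = 3;  x_2 = (x_1 − 3)/7 = -9/17
  x_2 = -9/17;  a_2 = 4;  x_3 = (x_2 − 4)/7 = -11/17
  x_3 = -11/17;  a_3 = 1;  x_4 = (x_3 − 1)/7 = -4/17
  x_4 = -4/17;  a_4 = 1;  x_5 = (x_4 − 1)/7 = -3/17
  x_5 = -3/17;  a_5 = 6;  x_6 = (x_5 − 6)/7 = -15/17
Digits: (5, 3, 4, 1, 1, 6).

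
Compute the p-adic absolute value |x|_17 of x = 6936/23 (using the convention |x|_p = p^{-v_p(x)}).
|6936/23|_17 = 1/289

Step 1 — compute v_17(x) by factoring powers of 17 out of the numerator and denominator: v_17(6936/23) = 2. Step 2 — apply |x|_p = p^{-v_p(x)} = 17^{-2} = 1/289.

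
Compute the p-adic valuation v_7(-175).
v_7(-175) = 1

v_7(n) is the largest exponent k such that 7^k divides n. Factor out: -175 = -7^1 · 25. (Sign doesn't affect v_p.) So v_7(-175) = 1.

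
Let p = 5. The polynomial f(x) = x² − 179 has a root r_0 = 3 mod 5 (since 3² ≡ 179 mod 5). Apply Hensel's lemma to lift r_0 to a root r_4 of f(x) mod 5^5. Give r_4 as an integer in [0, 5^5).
r_4 = 2923 (mod 3125)

Hensel's recurrence: r_{i+1} = r_i − f(r_i)·(f′(r_i))^{-1} mod 5^{i+2}, with f′(x) = 2x. Iterate:
  r_0 = 3 (mod 5)
  r_1 = 23 (mod 25)
  r_2 = 48 (mod 125)
  r_3 = 423 (mod 625)
  r_4 = 2923 (mod 3125)
Final: r_4 = 2923, and one checks f(r_4) ≡ 0 mod 5^5.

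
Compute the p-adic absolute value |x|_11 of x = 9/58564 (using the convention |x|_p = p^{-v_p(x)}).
|9/58564|_11 = 14641

Step 1 — compute v_11(x) by factoring powers of 11 out of the numerator and denominator: v_11(9/58564) = -4. Step 2 — apply |x|_p = p^{-v_p(x)} = 11^{4} = 14641.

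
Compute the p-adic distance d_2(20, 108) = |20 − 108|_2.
d_2(20, 108) = 1/8

Step 1 — x − y = 20 − 108 = -88. Step 2 — v_2(-88) = 3 (factor: -88 = −(2^3 · 11); the sign does not affect v_p). Step 3 — |x − y|_2 = 2^{-3} = 1/8.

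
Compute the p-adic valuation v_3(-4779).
v_3(-4779) = 4

v_3(n) is the largest exponent k such that 3^k divides n. Factor out: -4779 = -3^4 · 59. (Sign doesn't affect v_p.) So v_3(-4779) = 4.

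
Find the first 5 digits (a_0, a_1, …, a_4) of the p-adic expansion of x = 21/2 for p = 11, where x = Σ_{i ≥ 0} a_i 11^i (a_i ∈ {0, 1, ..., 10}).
(a_0, …, a_4) = (5, 6, 5, 5, 5)

v_11(21/2) = 0 (numerator and denominator both coprime to 11), so x ∈ ℤ_11^×. Compute digits iteratively via a_i = x_i mod 11, x_{i+1} = (x_i − a_i)/11, with x_0 = x:
  x_0 = 21/2;  a_0 = 5;  x_1 = (x_0 − 5)/11 = 1/2
  x_1 = 1/2;  a_1 = 6;  x_2 = (x_1 − 6)/11 = -1/2
  x_2 = -1/2;  a_2 = 5;  x_3 = (x_2 − 5)/11 = -1/2
  x_3 = -1/2;  a_3 = 5;  x_4 = (x_3 − 5)/11 = -1/2
  x_4 = -1/2;  a_4 = 5;  x_5 = (x_4 − 5)/11 = -1/2
Digits: (5, 6, 5, 5, 5).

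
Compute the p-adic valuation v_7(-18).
v_7(-18) = 0

v_7(n) is the largest exponent k such that 7^k divides n. Factor out: -18 = -7^0 · 18. (Sign doesn't affect v_p.) So v_7(-18) = 0.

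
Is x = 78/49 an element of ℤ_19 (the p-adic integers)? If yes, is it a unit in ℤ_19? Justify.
x ∈ ℤ_19^× (unit); v_19(x) = 0

ℤ_19 = {x ∈ ℚ_19 : v_19(x) ≥ 0} and ℤ_19^× = {x ∈ ℤ_19 : v_19(x) = 0}. Here v_19(78/49) = v_19(num) − v_19(den) = 0; compare against these criteria.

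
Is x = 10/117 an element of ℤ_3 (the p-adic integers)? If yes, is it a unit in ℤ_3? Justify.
x ∉ ℤ_3 (v_3(x) = -2 < 0)

ℤ_3 = {x ∈ ℚ_3 : v_3(x) ≥ 0} and ℤ_3^× = {x ∈ ℤ_3 : v_3(x) = 0}. Here v_3(10/117) = v_3(num) − v_3(den) = -2; compare against these criteria.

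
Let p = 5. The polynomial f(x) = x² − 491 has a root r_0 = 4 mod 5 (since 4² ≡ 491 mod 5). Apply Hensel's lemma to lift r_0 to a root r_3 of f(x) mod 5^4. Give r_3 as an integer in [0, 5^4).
r_3 = 454 (mod 625)

Hensel's recurrence: r_{i+1} = r_i − f(r_i)·(f′(r_i))^{-1} mod 5^{i+2}, with f′(x) = 2x. Iterate:
  r_0 = 4 (mod 5)
  r_1 = 4 (mod 25)
  r_2 = 79 (mod 125)
  r_3 = 454 (mod 625)
Final: r_3 = 454, and one checks f(r_3) ≡ 0 mod 5^4.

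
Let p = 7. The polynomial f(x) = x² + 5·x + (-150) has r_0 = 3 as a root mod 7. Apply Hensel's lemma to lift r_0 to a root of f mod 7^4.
r_3 = 10 (mod 2401)

Hensel: r_{i+1} = r_i − f(r_i)·(f′(r_i))^{-1} mod 7^{i+2}, f′(x) = 2x + 5. Iterate:
  r_0 = 3 (mod 7)
  r_1 = 10 (mod 49)
  r_2 = 10 (mod 343)
  r_3 = 10 (mod 2401)
Final: r = 10 satisfies f(r) ≡ 0 mod 7^4.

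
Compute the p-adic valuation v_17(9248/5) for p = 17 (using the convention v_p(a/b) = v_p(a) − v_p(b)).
v_17(9248/5) = 2

Factor powers of 17 from the numerator and denominator of the reduced fraction: 9248 = 17^2 · 32 and 5 = 17^0 · 5. Apply v_p(a/b) = v_p(a) − v_p(b): v_17(9248/5) = 2 − 0 = 2.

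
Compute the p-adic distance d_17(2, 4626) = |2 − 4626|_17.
d_17(2, 4626) = 1/289

Step 1 — x − y = 2 − 4626 = -4624. Step 2 — v_17(-4624) = 2 (factor: -4624 = −(17^2 · 16); the sign does not affect v_p). Step 3 — |x − y|_17 = 17^{-2} = 1/289.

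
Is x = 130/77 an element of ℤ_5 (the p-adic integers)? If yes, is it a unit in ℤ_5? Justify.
x ∈ ℤ_5 but not a unit; v_5(x) = 1 > 0

ℤ_5 = {x ∈ ℚ_5 : v_5(x) ≥ 0} and ℤ_5^× = {x ∈ ℤ_5 : v_5(x) = 0}. Here v_5(130/77) = v_5(num) − v_5(den) = 1; compare against these criteria.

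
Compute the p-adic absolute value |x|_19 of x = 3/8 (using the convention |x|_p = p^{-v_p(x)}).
|3/8|_19 = 1

Step 1 — compute v_19(x) by factoring powers of 19 out of the numerator and denominator: v_19(3/8) = 0. Step 2 — apply |x|_p = p^{-v_p(x)} = 19^{0} = 1.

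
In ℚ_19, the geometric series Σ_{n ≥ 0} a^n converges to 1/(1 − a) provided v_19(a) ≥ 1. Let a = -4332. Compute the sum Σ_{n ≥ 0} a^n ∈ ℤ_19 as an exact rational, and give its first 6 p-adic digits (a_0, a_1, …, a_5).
Σ a^n = 1/(1 − a) = 1/4333;  first 6 digits = (1, 0, 7, 18, 10, 7)

v_19(a) = 2 ≥ 1, so the series converges in ℤ_19 to 1/(1 − a) = 1/(1 − (-4332)) = 1/4333. Expand this rational in ℤ_19: compute digits iteratively via d_i = x_i mod 19, x_{i+1} = (x_i − d_i)/19. The first 6 digits are (1, 0, 7, 18, 10, 7).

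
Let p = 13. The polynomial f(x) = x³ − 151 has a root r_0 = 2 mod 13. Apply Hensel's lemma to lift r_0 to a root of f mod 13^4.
r_3 = 24026 (mod 28561)

Hensel: r_{i+1} = r_i − f(r_i)/f′(r_i) mod 13^{i+2}, where f′(x) = 3x². Iterate:
  r_0 = 2 (mod 13)
  r_1 = 28 (mod 169)
  r_2 = 2056 (mod 2197)
  r_3 = 24026 (mod 28561)
Final: r = 24026 with f(r) ≡ 0 mod 13^4.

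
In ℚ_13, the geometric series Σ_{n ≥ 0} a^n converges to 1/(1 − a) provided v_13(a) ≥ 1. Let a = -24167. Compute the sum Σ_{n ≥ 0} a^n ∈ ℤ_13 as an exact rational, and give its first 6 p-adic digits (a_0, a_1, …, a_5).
Σ a^n = 1/(1 − a) = 1/24168;  first 6 digits = (1, 0, 0, 2, 12, 12)

v_13(a) = 3 ≥ 1, so the series converges in ℤ_13 to 1/(1 − a) = 1/(1 − (-24167)) = 1/24168. Expand this rational in ℤ_13: compute digits iteratively via d_i = x_i mod 13, x_{i+1} = (x_i − d_i)/13. The first 6 digits are (1, 0, 0, 2, 12, 12).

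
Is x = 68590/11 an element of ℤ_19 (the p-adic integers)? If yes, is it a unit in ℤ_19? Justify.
x ∈ ℤ_19 but not a unit; v_19(x) = 3 > 0

ℤ_19 = {x ∈ ℚ_19 : v_19(x) ≥ 0} and ℤ_19^× = {x ∈ ℤ_19 : v_19(x) = 0}. Here v_19(68590/11) = v_19(num) − v_19(den) = 3; compare against these criteria.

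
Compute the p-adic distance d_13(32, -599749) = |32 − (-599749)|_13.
d_13(32, -599749) = 1/28561

Step 1 — x − y = 32 − (-599749) = 599781. Step 2 — v_13(599781) = 4 (factor: 599781 = (13^4 · 21); the sign does not affect v_p). Step 3 — |x − y|_13 = 13^{-4} = 1/28561.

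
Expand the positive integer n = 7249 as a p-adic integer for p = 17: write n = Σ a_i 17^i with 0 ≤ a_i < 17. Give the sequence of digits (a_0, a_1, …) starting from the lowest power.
(a_0, a_1, …) = (7, 1, 8, 1)

Repeated division by 17 gives the digits low-to-high: 7249 = 7 + 1·17^1 + 8·17^2 + 1·17^3. Digit sequence: (7, 1, 8, 1).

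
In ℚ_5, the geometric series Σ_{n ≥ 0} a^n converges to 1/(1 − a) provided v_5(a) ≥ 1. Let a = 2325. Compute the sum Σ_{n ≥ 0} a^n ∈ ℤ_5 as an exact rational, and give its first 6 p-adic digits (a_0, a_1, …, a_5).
Σ a^n = 1/(1 − a) = -1/2324;  first 6 digits = (1, 0, 3, 3, 2, 0)

v_5(a) = 2 ≥ 1, so the series converges in ℤ_5 to 1/(1 − a) = 1/(1 − 2325) = -1/2324. Expand this rational in ℤ_5: compute digits iteratively via d_i = x_i mod 5, x_{i+1} = (x_i − d_i)/5. The first 6 digits are (1, 0, 3, 3, 2, 0).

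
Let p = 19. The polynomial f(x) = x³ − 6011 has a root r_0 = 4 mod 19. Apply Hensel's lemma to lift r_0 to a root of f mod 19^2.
r_1 = 346 (mod 361)

Hensel: r_{i+1} = r_i − f(r_i)/f′(r_i) mod 19^{i+2}, where f′(x) = 3x². Iterate:
  r_0 = 4 (mod 19)
  r_1 = 346 (mod 361)
Final: r = 346 with f(r) ≡ 0 mod 19^2.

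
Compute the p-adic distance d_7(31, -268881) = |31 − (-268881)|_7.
d_7(31, -268881) = 1/16807

Step 1 — x − y = 31 − (-268881) = 268912. Step 2 — v_7(268912) = 5 (factor: 268912 = (7^5 · 16); the sign does not affect v_p). Step 3 — |x − y|_7 = 7^{-5} = 1/16807.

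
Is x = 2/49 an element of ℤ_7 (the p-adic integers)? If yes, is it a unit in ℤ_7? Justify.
x ∉ ℤ_7 (v_7(x) = -2 < 0)

ℤ_7 = {x ∈ ℚ_7 : v_7(x) ≥ 0} and ℤ_7^× = {x ∈ ℤ_7 : v_7(x) = 0}. Here v_7(2/49) = v_7(num) − v_7(den) = -2; compare against these criteria.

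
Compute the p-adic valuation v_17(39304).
v_17(39304) = 3

v_17(n) is the largest exponent k such that 17^k divides n. Factor out: 39304 = 17^3 · 8. (Sign doesn't affect v_p.) So v_17(39304) = 3.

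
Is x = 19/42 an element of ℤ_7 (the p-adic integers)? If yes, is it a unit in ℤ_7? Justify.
x ∉ ℤ_7 (v_7(x) = -1 < 0)

ℤ_7 = {x ∈ ℚ_7 : v_7(x) ≥ 0} and ℤ_7^× = {x ∈ ℤ_7 : v_7(x) = 0}. Here v_7(19/42) = v_7(num) − v_7(den) = -1; compare against these criteria.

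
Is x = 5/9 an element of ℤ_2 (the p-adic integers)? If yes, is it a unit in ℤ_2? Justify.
x ∈ ℤ_2^× (unit); v_2(x) = 0

ℤ_2 = {x ∈ ℚ_2 : v_2(x) ≥ 0} and ℤ_2^× = {x ∈ ℤ_2 : v_2(x) = 0}. Here v_2(5/9) = v_2(num) − v_2(den) = 0; compare against these criteria.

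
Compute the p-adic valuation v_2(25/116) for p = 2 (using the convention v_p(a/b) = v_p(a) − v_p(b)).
v_2(25/116) = -2

Factor powers of 2 from the numerator and denominator of the reduced fraction: 25 = 2^0 · 25 and 116 = 2^2 · 29. Apply v_p(a/b) = v_p(a) − v_p(b): v_2(25/116) = 0 − 2 = -2.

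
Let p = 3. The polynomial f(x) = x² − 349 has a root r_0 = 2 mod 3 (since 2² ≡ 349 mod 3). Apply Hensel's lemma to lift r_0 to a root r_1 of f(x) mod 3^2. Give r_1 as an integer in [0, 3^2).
r_1 = 5 (mod 9)

Hensel's recurrence: r_{i+1} = r_i − f(r_i)·(f′(r_i))^{-1} mod 3^{i+2}, with f′(x) = 2x. Iterate:
  r_0 = 2 (mod 3)
  r_1 = 5 (mod 9)
Final: r_1 = 5, and one checks f(r_1) ≡ 0 mod 3^2.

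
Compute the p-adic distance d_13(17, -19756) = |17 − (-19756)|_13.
d_13(17, -19756) = 1/2197

Step 1 — x − y = 17 − (-19756) = 19773. Step 2 — v_13(19773) = 3 (factor: 19773 = (13^3 · 9); the sign does not affect v_p). Step 3 — |x − y|_13 = 13^{-3} = 1/2197.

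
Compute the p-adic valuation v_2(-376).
v_2(-376) = 3

v_2(n) is the largest exponent k such that 2^k divides n. Factor out: -376 = -2^3 · 47. (Sign doesn't affect v_p.) So v_2(-376) = 3.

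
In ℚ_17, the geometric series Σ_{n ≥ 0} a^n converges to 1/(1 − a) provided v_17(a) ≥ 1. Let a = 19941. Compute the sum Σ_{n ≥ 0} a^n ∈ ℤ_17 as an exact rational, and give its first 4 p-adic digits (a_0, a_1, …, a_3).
Σ a^n = 1/(1 − a) = -1/19940;  first 4 digits = (1, 0, 1, 4)

v_17(a) = 2 ≥ 1, so the series converges in ℤ_17 to 1/(1 − a) = 1/(1 − 19941) = -1/19940. Expand this rational in ℤ_17: compute digits iteratively via d_i = x_i mod 17, x_{i+1} = (x_i − d_i)/17. The first 4 digits are (1, 0, 1, 4).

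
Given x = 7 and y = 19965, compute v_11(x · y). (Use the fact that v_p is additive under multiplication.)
v_11(139755) = 3

v_p(x) = 0 (factor: 7 = 11^0 · 7); v_p(y) = 3 (factor: 19965 = 11^3 · 15). Additivity: v_p(xy) = v_p(x) + v_p(y) = 0 + 3 = 3. (Direct check: xy = 139755 = 11^3 · (105).)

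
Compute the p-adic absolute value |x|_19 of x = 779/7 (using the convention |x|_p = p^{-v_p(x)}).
|779/7|_19 = 1/19

Step 1 — compute v_19(x) by factoring powers of 19 out of the numerator and denominator: v_19(779/7) = 1. Step 2 — apply |x|_p = p^{-v_p(x)} = 19^{-1} = 1/19.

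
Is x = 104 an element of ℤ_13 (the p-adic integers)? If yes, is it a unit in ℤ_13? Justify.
x ∈ ℤ_13 but not a unit; v_13(x) = 1 > 0

ℤ_13 = {x ∈ ℚ_13 : v_13(x) ≥ 0} and ℤ_13^× = {x ∈ ℤ_13 : v_13(x) = 0}. Here v_13(104) = v_13(num) − v_13(den) = 1; compare against these criteria.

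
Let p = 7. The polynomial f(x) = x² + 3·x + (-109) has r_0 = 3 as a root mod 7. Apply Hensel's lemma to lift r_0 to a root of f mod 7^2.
r_1 = 24 (mod 49)

Hensel: r_{i+1} = r_i − f(r_i)·(f′(r_i))^{-1} mod 7^{i+2}, f′(x) = 2x + 3. Iterate:
  r_0 = 3 (mod 7)
  r_1 = 24 (mod 49)
Final: r = 24 satisfies f(r) ≡ 0 mod 7^2.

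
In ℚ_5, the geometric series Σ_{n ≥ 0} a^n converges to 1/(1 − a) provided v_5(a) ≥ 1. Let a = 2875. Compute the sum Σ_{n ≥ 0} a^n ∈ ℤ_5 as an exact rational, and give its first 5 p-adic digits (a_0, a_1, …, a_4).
Σ a^n = 1/(1 − a) = -1/2874;  first 5 digits = (1, 0, 0, 3, 4)

v_5(a) = 3 ≥ 1, so the series converges in ℤ_5 to 1/(1 − a) = 1/(1 − 2875) = -1/2874. Expand this rational in ℤ_5: compute digits iteratively via d_i = x_i mod 5, x_{i+1} = (x_i − d_i)/5. The first 5 digits are (1, 0, 0, 3, 4).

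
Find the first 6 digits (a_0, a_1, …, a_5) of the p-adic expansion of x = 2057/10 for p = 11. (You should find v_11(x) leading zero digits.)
(a_0, …, a_5) = (0, 0, 5, 3, 3, 3)

v_11(2057/10) = 2, so a_0 = ... = a_1 = 0. Factor out: x = 11^2 · u with u = 17/10 a unit in ℤ_11. Expand u iteratively via a_{v+i} = u_i mod 11, u_{i+1} = (u_i − a_{v+i})/11:
  u_0 = 17/10;  a_2 = 5;  u_1 = (u_0 − 5)/11 = -3/10
  u_1 = -3/10;  a_3 = 3;  u_2 = (u_1 − 3)/11 = -3/10
  u_2 = -3/10;  a_4 = 3;  u_3 = (u_2 − 3)/11 = -3/10
  u_3 = -3/10;  a_5 = 3;  u_4 = (u_3 − 3)/11 = -3/10
Digits: (0, 0, 5, 3, 3, 3).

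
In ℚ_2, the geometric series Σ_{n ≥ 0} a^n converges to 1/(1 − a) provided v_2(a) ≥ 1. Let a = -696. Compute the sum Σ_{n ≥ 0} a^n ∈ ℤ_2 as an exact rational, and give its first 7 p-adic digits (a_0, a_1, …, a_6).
Σ a^n = 1/(1 − a) = 1/697;  first 7 digits = (1, 0, 0, 1, 0, 0, 0)

v_2(a) = 3 ≥ 1, so the series converges in ℤ_2 to 1/(1 − a) = 1/(1 − (-696)) = 1/697. Expand this rational in ℤ_2: compute digits iteratively via d_i = x_i mod 2, x_{i+1} = (x_i − d_i)/2. The first 7 digits are (1, 0, 0, 1, 0, 0, 0).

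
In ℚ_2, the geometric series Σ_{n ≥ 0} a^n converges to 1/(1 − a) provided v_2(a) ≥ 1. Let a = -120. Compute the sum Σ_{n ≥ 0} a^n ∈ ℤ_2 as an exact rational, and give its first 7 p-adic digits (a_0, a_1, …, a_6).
Σ a^n = 1/(1 − a) = 1/121;  first 7 digits = (1, 0, 0, 1, 0, 0, 1)

v_2(a) = 3 ≥ 1, so the series converges in ℤ_2 to 1/(1 − a) = 1/(1 − (-120)) = 1/121. Expand this rational in ℤ_2: compute digits iteratively via d_i = x_i mod 2, x_{i+1} = (x_i − d_i)/2. The first 7 digits are (1, 0, 0, 1, 0, 0, 1).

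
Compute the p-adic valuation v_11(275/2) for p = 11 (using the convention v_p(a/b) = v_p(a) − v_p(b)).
v_11(275/2) = 1

Factor powers of 11 from the numerator and denominator of the reduced fraction: 275 = 11^1 · 25 and 2 = 11^0 · 2. Apply v_p(a/b) = v_p(a) − v_p(b): v_11(275/2) = 1 − 0 = 1.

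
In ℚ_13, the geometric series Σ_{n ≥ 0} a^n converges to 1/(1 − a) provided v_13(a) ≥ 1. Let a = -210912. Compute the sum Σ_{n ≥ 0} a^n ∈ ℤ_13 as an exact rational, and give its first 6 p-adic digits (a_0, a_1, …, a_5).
Σ a^n = 1/(1 − a) = 1/210913;  first 6 digits = (1, 0, 0, 8, 5, 12)

v_13(a) = 3 ≥ 1, so the series converges in ℤ_13 to 1/(1 − a) = 1/(1 − (-210912)) = 1/210913. Expand this rational in ℤ_13: compute digits iteratively via d_i = x_i mod 13, x_{i+1} = (x_i − d_i)/13. The first 6 digits are (1, 0, 0, 8, 5, 12).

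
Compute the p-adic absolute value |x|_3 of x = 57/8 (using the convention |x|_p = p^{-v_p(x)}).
|57/8|_3 = 1/3

Step 1 — compute v_3(x) by factoring powers of 3 out of the numerator and denominator: v_3(57/8) = 1. Step 2 — apply |x|_p = p^{-v_p(x)} = 3^{-1} = 1/3.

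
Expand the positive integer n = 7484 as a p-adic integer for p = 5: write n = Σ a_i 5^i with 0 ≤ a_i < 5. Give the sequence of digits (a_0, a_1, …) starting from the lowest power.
(a_0, a_1, …) = (4, 1, 4, 4, 1, 2)

Repeated division by 5 gives the digits low-to-high: 7484 = 4 + 1·5^1 + 4·5^2 + 4·5^3 + 1·5^4 + 2·5^5. Digit sequence: (4, 1, 4, 4, 1, 2).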